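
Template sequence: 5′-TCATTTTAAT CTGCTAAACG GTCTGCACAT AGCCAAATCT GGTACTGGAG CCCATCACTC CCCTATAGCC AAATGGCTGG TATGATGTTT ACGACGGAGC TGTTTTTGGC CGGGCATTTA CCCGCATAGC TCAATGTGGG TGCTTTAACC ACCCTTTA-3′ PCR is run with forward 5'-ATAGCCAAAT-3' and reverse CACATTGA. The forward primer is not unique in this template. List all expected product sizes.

The forward primer ATAGCCAAAT matches the top strand at positions 29–38, 65–74.
The reverse primer's reverse complement is TCAATGTG, matching at positions 131–138.
Each forward site pairs with the reverse site to give a product ending at position 138: sizes 110, 74 bp.

110 bp, 74 bp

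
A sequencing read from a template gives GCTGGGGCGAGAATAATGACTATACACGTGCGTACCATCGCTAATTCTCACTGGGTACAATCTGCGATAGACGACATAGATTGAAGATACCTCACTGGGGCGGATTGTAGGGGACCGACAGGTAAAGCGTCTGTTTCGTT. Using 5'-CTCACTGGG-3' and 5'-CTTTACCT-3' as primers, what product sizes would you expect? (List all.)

The forward primer CTCACTGGG matches the top strand at positions 47–55, 91–99.
The reverse primer's reverse complement is AGGTAAAG, matching at positions 120–127.
Each forward site pairs with the reverse site to give a product ending at position 127: sizes 81, 37 bp.

81 bp, 37 bp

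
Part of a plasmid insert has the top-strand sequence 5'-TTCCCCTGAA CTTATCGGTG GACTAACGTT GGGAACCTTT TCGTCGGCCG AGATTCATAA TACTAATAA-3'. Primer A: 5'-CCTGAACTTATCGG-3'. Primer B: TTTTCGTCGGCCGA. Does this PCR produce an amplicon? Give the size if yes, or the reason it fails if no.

No product — both primers anneal to the same strand and extend in the same direction.

Primer A (CCTGAACTTATCGG) matches the top strand at positions 5–18 (3' end points downstream).
Primer B (TTTTCGTCGGCCGA) also matches the top strand directly, at positions 38–51 — its reverse complement TCGGCCGACGAAAA is not present.
Both primers anneal to the bottom strand with 3' ends pointing the same way, so neither can prime synthesis back toward the other.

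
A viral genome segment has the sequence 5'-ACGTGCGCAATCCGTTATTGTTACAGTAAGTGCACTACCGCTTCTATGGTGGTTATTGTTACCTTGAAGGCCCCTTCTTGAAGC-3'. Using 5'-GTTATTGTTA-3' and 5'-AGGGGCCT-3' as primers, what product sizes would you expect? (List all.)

62 bp, 24 bp

The forward primer GTTATTGTTA matches the top strand at positions 14–23, 52–61.
The reverse primer's reverse complement is AGGCCCCT, matching at positions 68–75.
Each forward site pairs with the reverse site to give a product ending at position 75: sizes 62, 24 bp.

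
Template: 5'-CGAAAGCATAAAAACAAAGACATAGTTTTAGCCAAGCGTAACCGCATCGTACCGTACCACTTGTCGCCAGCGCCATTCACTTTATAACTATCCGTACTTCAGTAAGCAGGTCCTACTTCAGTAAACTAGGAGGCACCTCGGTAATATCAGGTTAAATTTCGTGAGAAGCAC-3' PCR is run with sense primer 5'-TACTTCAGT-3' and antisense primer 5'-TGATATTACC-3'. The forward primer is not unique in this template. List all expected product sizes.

55 bp, 36 bp

The forward primer TACTTCAGT matches the top strand at positions 95–103, 114–122.
The reverse primer's reverse complement is GGTAATATCA, matching at positions 140–149.
Each forward site pairs with the reverse site to give a product ending at position 149: sizes 55, 36 bp.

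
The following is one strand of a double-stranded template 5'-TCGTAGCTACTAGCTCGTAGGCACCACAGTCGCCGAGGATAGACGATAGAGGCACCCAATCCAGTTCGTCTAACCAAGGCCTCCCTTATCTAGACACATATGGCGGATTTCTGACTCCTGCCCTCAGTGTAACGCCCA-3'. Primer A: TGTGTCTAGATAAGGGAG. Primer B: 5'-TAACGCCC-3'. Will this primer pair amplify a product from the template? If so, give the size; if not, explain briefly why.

Primer A (TGTGTCTAGATAAGGGAG) has reverse complement CTCCCTTATCTAGACACA, which matches the top strand at positions 81–98; primer A anneals to the top strand there with its 3' end pointing upstream toward position 81.
Primer B (TAACGCCC) matches the top strand directly at positions 130–137; it anneals to the bottom strand with its 3' end pointing downstream toward position 137.
The 3' ends diverge (primer A extends toward position 1, primer B toward position 138), so the primers never converge on a shared product.

No product — the primers' 3' ends point away from each other.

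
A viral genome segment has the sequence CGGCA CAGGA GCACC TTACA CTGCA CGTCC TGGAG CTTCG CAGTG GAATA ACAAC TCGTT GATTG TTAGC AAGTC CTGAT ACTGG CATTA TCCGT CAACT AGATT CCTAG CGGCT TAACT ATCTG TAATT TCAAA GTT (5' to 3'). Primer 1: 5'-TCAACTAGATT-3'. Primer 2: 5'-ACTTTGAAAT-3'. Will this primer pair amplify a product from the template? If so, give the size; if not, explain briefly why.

Primer 1 (TCAACTAGATT) matches the top strand at positions 95–105; it acts as a forward primer.
Primer 2's reverse complement is ATTTCAAAGT, matching the top strand at positions 128–137; it acts as a reverse primer.
The 3' ends face each other across positions 95–137, giving a 43 bp product.

Yes — a 43 bp product.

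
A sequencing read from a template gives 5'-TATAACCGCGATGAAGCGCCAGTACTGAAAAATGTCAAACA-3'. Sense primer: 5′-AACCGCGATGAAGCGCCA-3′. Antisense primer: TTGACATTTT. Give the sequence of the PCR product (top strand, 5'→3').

5'-AACCGCGATGAAGCGCCAGTACTGAAAAATGTCAA-3'

Forward primer AACCGCGATGAAGCGCCA is found on the top strand at positions 4–21.
Taking the reverse complement of TTGACATTTT gives AAAATGTCAA, found at positions 29–38 on the template; the primer anneals here to the top strand with its 3' end pointing upstream.
The product is the template from position 4 through 38 (35 bp).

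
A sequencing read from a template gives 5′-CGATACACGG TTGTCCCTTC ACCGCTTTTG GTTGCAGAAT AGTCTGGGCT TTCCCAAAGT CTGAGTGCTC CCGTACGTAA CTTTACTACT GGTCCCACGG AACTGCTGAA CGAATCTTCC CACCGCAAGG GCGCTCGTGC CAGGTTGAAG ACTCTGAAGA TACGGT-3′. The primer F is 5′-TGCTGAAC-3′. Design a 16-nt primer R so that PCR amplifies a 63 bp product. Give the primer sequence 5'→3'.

The forward primer binds at positions 104–111, so a 63 bp product ends at position 104 + 63 − 1 = 166.
The reverse primer anneals to the top strand over positions 151–166, i.e. to ACTCTGAAGATACGGT.
Its sequence written 5'→3' is the reverse complement: ACCGTATCTTCAGAGT.

5'-ACCGTATCTTCAGAGT-3'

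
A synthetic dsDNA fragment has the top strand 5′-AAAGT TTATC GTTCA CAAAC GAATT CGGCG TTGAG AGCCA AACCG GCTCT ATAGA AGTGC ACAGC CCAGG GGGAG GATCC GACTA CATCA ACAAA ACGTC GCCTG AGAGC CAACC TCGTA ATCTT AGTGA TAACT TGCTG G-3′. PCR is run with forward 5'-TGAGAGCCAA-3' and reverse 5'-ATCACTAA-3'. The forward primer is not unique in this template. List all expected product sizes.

The forward primer TGAGAGCCAA matches the top strand at positions 32–41, 104–113.
The reverse primer's reverse complement is TTAGTGAT, matching at positions 124–131.
Each forward site pairs with the reverse site to give a product ending at position 131: sizes 100, 28 bp.

100 bp, 28 bp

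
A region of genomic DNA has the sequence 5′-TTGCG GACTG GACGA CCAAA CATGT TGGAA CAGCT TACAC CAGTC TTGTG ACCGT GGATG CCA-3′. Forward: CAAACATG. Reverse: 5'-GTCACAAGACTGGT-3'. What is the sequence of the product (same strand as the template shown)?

5'-CAAACATGTTGGAACAGCTTACACCAGTCTTGTGAC-3'

Scanning the template, CAAACATG occurs at positions 17–24; this primer anneals to the bottom strand there with its 3' end pointing downstream.
Taking the reverse complement of GTCACAAGACTGGT gives ACCAGTCTTGTGAC, found at positions 39–52 on the template; the primer anneals here to the top strand with its 3' end pointing upstream.
The product is the template from position 17 through 52 (36 bp).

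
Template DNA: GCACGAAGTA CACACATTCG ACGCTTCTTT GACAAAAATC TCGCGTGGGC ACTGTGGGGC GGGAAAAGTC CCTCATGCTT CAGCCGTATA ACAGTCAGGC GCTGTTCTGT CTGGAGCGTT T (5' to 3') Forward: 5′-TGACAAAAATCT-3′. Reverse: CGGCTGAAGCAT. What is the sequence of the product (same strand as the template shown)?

5'-TGACAAAAATCTCGCGTGGGCACTGTGGGGCGGGAAAAGTCCCTCATGCTTCAGCCG-3'

Forward primer TGACAAAAATCT is found on the top strand at positions 30–41.
Taking the reverse complement of CGGCTGAAGCAT gives ATGCTTCAGCCG, found at positions 75–86 on the template; the primer anneals here to the top strand with its 3' end pointing upstream.
The product is the template from position 30 through 86 (57 bp).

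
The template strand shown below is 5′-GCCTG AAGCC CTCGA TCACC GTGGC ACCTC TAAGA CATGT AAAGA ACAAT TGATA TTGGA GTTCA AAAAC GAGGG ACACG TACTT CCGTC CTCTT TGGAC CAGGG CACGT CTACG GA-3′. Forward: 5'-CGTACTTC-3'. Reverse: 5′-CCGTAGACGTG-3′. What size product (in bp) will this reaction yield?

Scanning the template, CGTACTTC occurs at positions 79–86; this primer anneals to the bottom strand there with its 3' end pointing downstream.
Reverse complement of the reverse primer: CACGTCTACGG. This occurs on the top strand at positions 106–116.
Product length = (reverse-primer end) − (forward-primer start) + 1 = 116 − 79 + 1 = 38 bp.

38 bp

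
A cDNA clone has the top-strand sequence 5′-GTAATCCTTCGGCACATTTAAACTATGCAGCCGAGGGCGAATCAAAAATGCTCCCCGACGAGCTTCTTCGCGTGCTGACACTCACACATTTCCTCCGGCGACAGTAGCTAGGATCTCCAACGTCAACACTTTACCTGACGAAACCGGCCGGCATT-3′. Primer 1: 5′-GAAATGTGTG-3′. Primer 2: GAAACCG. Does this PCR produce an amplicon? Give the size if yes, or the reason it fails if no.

No product — the primers' 3' ends point away from each other.

Primer 1 (GAAATGTGTG) has reverse complement CACACATTTC, which matches the top strand at positions 83–92; primer 1 anneals to the top strand there with its 3' end pointing upstream toward position 83.
Primer 2 (GAAACCG) matches the top strand directly at positions 140–146; it anneals to the bottom strand with its 3' end pointing downstream toward position 146.
The 3' ends diverge (primer 1 extends toward position 1, primer 2 toward position 155), so the primers never converge on a shared product.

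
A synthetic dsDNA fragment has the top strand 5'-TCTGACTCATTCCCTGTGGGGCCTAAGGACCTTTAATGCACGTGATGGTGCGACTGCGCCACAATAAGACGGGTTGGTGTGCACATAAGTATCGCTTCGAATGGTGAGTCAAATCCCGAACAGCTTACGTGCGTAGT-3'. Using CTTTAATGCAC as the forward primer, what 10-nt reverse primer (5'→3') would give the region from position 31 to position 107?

5'-TCACCATTCG-3'

The product's 3' end on the top strand is position 107.
The reverse primer anneals to the top strand over positions 98–107, i.e. to CGAATGGTGA.
Its sequence written 5'→3' is the reverse complement: TCACCATTCG.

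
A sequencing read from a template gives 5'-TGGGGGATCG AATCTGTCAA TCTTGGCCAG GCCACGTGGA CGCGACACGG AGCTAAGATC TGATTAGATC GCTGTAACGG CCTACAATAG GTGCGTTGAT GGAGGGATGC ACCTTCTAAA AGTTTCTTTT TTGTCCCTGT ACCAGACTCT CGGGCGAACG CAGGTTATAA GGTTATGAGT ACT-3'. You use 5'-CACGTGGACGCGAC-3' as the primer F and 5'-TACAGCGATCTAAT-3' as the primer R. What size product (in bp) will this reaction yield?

44 bp

The forward primer matches the template at positions 33–46.
The reverse primer's reverse complement is ATTAGATCGCTGTA, which matches the template at positions 63–76.
The product runs from position 33 to position 76, so its length is 76 − 33 + 1 = 44 bp.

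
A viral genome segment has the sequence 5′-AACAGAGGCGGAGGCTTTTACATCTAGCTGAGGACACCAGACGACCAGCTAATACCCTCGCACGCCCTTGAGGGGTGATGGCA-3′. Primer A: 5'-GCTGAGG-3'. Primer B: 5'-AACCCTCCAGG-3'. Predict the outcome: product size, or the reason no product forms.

Primer B (AACCCTCCAGG) does not match the top strand, and its reverse complement CCTGGAGGGTT does not match either.
With no annealing site for primer B, no amplification occurs.

No product — primer B has no binding site in the template.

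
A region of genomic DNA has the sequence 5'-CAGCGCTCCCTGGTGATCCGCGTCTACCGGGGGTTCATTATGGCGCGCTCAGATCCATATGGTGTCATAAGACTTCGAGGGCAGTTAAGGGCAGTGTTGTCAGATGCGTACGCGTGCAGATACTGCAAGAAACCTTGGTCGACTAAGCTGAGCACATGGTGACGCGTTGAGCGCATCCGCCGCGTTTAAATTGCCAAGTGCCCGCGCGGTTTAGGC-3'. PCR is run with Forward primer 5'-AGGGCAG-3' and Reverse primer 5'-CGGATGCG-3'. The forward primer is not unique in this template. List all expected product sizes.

The forward primer AGGGCAG matches the top strand at positions 78–84, 88–94.
The reverse primer's reverse complement is CGCATCCG, matching at positions 172–179.
Each forward site pairs with the reverse site to give a product ending at position 179: sizes 102, 92 bp.

102 bp, 92 bp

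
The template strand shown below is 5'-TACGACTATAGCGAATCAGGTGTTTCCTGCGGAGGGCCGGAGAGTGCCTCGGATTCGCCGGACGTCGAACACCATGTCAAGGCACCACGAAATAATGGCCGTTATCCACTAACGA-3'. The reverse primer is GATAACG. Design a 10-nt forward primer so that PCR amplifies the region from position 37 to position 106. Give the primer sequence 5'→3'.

The reverse primer's reverse complement CGTTATC matches the template at positions 100–106; the product starts at position 37.
The forward primer is identical to the top strand over positions 37–46: CCGGAGAGTG.

5'-CCGGAGAGTG-3'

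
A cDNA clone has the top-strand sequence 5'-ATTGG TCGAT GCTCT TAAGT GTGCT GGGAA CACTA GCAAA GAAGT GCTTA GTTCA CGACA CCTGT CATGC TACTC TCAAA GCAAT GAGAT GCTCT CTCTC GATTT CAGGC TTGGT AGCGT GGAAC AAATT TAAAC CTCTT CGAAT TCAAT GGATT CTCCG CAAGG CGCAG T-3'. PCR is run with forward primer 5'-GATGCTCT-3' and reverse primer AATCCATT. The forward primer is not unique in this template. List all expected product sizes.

148 bp, 68 bp

The forward primer GATGCTCT matches the top strand at positions 8–15, 88–95.
The reverse primer's reverse complement is AATGGATT, matching at positions 148–155.
Each forward site pairs with the reverse site to give a product ending at position 155: sizes 148, 68 bp.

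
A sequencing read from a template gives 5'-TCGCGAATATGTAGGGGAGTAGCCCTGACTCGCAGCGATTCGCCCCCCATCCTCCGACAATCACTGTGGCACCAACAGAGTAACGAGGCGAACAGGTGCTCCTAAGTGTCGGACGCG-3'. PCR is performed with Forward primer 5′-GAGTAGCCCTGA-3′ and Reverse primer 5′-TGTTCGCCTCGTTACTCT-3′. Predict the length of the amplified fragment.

78 bp

Forward primer GAGTAGCCCTGA is found on the top strand at positions 17–28.
Taking the reverse complement of TGTTCGCCTCGTTACTCT gives AGAGTAACGAGGCGAACA, found at positions 77–94 on the template; the primer anneals here to the top strand with its 3' end pointing upstream.
Amplicon spans positions 17–94: 78 bp.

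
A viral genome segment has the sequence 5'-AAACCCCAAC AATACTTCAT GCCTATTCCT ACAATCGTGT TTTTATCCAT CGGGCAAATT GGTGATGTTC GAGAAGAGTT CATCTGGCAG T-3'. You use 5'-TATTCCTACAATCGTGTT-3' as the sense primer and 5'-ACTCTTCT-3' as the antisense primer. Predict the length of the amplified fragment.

56 bp

Forward primer TATTCCTACAATCGTGTT is found on the top strand at positions 24–41.
Taking the reverse complement of ACTCTTCT gives AGAAGAGT, found at positions 72–79 on the template; the primer anneals here to the top strand with its 3' end pointing upstream.
Product length = (reverse-primer end) − (forward-primer start) + 1 = 79 − 24 + 1 = 56 bp.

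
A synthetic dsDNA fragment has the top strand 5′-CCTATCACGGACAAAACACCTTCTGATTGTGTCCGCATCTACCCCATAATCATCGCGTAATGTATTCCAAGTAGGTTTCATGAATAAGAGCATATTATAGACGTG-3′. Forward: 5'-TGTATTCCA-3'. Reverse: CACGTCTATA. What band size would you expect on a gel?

The forward primer matches the template at positions 61–69.
Taking the reverse complement of CACGTCTATA gives TATAGACGTG, found at positions 96–105 on the template; the primer anneals here to the top strand with its 3' end pointing upstream.
Product length = (reverse-primer end) − (forward-primer start) + 1 = 105 − 61 + 1 = 45 bp.

45 bp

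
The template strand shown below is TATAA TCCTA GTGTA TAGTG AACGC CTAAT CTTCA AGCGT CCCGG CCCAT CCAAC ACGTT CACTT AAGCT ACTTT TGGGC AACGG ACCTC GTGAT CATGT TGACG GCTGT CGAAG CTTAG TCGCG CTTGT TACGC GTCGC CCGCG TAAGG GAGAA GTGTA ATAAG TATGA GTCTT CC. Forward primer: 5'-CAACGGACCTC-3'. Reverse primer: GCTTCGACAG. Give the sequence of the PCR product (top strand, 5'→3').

5'-CAACGGACCTCGTGATCATGTTGACGGCTGTCGAAGC-3'

The forward primer matches the template at positions 80–90.
Reverse complement of the reverse primer: CTGTCGAAGC. This occurs on the top strand at positions 107–116.
The product is the template from position 80 through 116 (37 bp).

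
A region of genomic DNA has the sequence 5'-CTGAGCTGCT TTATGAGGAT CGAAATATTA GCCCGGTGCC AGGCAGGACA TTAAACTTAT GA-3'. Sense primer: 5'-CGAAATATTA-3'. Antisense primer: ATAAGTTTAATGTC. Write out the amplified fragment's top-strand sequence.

Scanning the template, CGAAATATTA occurs at positions 21–30; this primer anneals to the bottom strand there with its 3' end pointing downstream.
Reverse complement of the reverse primer: GACATTAAACTTAT. This occurs on the top strand at positions 47–60.
The product is the template from position 21 through 60 (40 bp).

5'-CGAAATATTAGCCCGGTGCCAGGCAGGACATTAAACTTAT-3'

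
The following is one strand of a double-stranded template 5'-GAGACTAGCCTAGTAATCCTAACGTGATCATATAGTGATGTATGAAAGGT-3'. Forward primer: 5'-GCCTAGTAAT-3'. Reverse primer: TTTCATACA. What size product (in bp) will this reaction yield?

Forward primer GCCTAGTAAT is found on the top strand at positions 8–17.
Reverse complement of the reverse primer: TGTATGAAA. This occurs on the top strand at positions 39–47.
Product length = (reverse-primer end) − (forward-primer start) + 1 = 47 − 8 + 1 = 40 bp.

40 bp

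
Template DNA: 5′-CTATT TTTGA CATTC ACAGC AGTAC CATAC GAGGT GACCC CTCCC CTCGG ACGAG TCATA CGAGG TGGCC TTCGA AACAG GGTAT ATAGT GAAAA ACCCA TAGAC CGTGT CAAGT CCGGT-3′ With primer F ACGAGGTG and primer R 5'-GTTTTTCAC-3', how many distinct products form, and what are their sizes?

The forward primer ACGAGGTG matches the top strand at positions 29–36, 60–67.
The reverse primer's reverse complement is GTGAAAAAC, matching at positions 89–97.
Each forward site pairs with the reverse site to give a product ending at position 97: sizes 69, 38 bp.

Two products: 69 bp, 38 bp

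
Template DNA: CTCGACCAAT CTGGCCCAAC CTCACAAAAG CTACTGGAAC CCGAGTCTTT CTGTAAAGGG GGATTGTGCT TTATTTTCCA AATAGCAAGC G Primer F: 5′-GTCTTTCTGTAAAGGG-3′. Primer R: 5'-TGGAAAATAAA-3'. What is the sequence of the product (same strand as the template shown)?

5'-GTCTTTCTGTAAAGGGGGATTGTGCTTTATTTTCCA-3'

Forward primer GTCTTTCTGTAAAGGG is found on the top strand at positions 45–60.
The reverse primer's reverse complement is TTTATTTTCCA, which matches the template at positions 70–80.
The product is the template from position 45 through 80 (36 bp).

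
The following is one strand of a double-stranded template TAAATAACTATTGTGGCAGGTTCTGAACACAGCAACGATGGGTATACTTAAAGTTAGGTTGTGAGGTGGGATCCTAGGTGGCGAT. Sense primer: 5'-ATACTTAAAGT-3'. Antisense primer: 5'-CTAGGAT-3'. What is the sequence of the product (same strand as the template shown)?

Forward primer ATACTTAAAGT is found on the top strand at positions 44–54.
Taking the reverse complement of CTAGGAT gives ATCCTAG, found at positions 71–77 on the template; the primer anneals here to the top strand with its 3' end pointing upstream.
The product is the template from position 44 through 77 (34 bp).

5'-ATACTTAAAGTTAGGTTGTGAGGTGGGATCCTAG-3'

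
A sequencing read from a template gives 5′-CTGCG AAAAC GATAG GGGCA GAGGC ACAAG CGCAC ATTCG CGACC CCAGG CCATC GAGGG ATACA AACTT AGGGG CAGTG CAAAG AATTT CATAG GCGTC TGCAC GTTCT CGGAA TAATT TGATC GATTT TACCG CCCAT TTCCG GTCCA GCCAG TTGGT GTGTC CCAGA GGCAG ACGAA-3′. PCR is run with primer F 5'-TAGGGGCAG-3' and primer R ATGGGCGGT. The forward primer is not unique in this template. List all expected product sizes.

The forward primer TAGGGGCAG matches the top strand at positions 13–21, 70–78.
The reverse primer's reverse complement is ACCGCCCAT, matching at positions 132–140.
Each forward site pairs with the reverse site to give a product ending at position 140: sizes 128, 71 bp.

128 bp, 71 bp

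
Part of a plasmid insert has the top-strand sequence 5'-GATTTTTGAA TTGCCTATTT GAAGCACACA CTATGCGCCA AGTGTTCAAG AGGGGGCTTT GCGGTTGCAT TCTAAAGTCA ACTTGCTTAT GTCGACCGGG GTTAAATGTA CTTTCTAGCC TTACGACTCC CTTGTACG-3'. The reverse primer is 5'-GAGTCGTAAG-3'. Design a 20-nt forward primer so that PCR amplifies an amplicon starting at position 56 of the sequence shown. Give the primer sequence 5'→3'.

The reverse primer's reverse complement CTTACGACTC matches the template at positions 120–129; the product starts at position 56.
The forward primer is identical to the top strand over positions 56–75: GCTTTGCGGTTGCATTCTAA.

5'-GCTTTGCGGTTGCATTCTAA-3'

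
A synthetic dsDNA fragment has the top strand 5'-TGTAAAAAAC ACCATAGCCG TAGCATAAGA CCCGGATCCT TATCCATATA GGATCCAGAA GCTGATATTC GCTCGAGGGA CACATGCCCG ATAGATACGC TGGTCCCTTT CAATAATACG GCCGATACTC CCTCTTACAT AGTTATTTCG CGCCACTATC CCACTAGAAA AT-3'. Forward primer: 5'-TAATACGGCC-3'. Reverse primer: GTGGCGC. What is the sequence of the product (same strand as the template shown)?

5'-TAATACGGCCGATACTCCCTCTTACATAGTTATTTCGCGCCAC-3'

Scanning the template, TAATACGGCC occurs at positions 114–123; this primer anneals to the bottom strand there with its 3' end pointing downstream.
The reverse primer's reverse complement is GCGCCAC, which matches the template at positions 150–156.
The product is the template from position 114 through 156 (43 bp).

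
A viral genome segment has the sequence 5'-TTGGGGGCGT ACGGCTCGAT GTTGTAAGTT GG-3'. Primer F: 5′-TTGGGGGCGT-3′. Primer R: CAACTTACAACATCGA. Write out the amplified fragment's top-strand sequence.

Scanning the template, TTGGGGGCGT occurs at positions 1–10; this primer anneals to the bottom strand there with its 3' end pointing downstream.
The reverse primer's reverse complement is TCGATGTTGTAAGTTG, which matches the template at positions 16–31.
The product is the template from position 1 through 31 (31 bp).

5'-TTGGGGGCGTACGGCTCGATGTTGTAAGTTG-3'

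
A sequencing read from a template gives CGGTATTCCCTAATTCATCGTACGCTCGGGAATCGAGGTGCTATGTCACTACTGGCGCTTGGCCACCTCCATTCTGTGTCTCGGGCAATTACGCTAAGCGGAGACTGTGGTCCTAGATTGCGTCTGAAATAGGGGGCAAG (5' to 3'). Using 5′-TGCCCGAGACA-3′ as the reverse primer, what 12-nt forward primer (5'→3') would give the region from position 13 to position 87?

5'-ATTCATCGTACG-3'

The reverse primer's reverse complement TGTCTCGGGCA matches the template at positions 77–87; the product starts at position 13.
The forward primer is identical to the top strand over positions 13–24: ATTCATCGTACG.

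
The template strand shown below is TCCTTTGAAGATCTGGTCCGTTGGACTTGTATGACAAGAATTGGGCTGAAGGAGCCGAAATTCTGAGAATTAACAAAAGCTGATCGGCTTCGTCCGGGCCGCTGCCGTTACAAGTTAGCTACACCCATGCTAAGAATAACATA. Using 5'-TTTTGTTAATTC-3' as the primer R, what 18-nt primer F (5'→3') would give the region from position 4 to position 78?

The reverse primer's reverse complement GAATTAACAAAA matches the template at positions 67–78; the product starts at position 4.
The forward primer is identical to the top strand over positions 4–21: TTTGAAGATCTGGTCCGT.

5'-TTTGAAGATCTGGTCCGT-3'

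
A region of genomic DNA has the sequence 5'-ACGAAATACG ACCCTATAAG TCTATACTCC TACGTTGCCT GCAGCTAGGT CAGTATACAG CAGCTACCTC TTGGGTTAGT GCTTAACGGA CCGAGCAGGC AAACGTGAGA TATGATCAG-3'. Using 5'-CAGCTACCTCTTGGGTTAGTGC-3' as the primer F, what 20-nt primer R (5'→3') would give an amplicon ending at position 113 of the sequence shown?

5'-ATATCTCACGTTTGCCTGCT-3'

The forward primer binds at positions 61–82; the product's 3' end on the top strand is position 113.
The reverse primer anneals to the top strand over positions 94–113, i.e. to AGCAGGCAAACGTGAGATAT.
Its sequence written 5'→3' is the reverse complement: ATATCTCACGTTTGCCTGCT.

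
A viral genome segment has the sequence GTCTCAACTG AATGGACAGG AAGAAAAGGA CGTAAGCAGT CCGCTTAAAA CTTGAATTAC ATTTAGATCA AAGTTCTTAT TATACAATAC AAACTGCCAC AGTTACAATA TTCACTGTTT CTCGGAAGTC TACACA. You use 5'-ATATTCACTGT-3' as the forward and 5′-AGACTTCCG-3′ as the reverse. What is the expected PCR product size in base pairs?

The forward primer matches the template at positions 108–118.
The reverse primer's reverse complement is CGGAAGTCT, which matches the template at positions 123–131.
Product length = (reverse-primer end) − (forward-primer start) + 1 = 131 − 108 + 1 = 24 bp.

24 bp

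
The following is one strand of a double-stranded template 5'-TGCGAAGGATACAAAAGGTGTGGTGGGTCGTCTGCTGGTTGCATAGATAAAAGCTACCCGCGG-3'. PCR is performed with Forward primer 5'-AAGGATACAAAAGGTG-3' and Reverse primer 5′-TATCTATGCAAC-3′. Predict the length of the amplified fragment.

45 bp

The forward primer matches the template at positions 5–20.
The reverse primer's reverse complement is GTTGCATAGATA, which matches the template at positions 38–49.
Product length = (reverse-primer end) − (forward-primer start) + 1 = 49 − 5 + 1 = 45 bp.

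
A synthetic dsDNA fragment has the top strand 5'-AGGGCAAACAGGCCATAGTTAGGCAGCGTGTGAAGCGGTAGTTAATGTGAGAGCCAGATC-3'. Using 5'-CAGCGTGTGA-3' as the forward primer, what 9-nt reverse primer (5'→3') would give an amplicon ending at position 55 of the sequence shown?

5'-GGCTCTCAC-3'

The forward primer binds at positions 24–33; the product's 3' end on the top strand is position 55.
The reverse primer anneals to the top strand over positions 47–55, i.e. to GTGAGAGCC.
Its sequence written 5'→3' is the reverse complement: GGCTCTCAC.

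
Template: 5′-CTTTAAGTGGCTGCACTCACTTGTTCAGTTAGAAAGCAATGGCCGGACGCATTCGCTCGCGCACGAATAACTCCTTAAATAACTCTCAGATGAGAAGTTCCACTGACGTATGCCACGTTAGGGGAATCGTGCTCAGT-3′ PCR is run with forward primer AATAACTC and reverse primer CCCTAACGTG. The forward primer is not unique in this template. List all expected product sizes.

The forward primer AATAACTC matches the top strand at positions 66–73, 78–85.
The reverse primer's reverse complement is CACGTTAGGG, matching at positions 114–123.
Each forward site pairs with the reverse site to give a product ending at position 123: sizes 58, 46 bp.

58 bp, 46 bp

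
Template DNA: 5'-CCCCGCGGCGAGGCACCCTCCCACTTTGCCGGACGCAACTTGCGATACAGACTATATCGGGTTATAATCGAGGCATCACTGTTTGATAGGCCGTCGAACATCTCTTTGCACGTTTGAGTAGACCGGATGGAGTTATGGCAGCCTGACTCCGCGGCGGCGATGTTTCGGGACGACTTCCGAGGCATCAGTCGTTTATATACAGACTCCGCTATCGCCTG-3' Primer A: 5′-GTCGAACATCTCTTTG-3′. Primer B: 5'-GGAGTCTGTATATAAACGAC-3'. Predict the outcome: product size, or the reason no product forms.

Primer A (GTCGAACATCTCTTTG) matches the top strand at positions 93–108; it acts as a forward primer.
Primer B's reverse complement is GTCGTTTATATACAGACTCC, matching the top strand at positions 188–207; it acts as a reverse primer.
The 3' ends face each other across positions 93–207, giving a 115 bp product.

Yes — a 115 bp product.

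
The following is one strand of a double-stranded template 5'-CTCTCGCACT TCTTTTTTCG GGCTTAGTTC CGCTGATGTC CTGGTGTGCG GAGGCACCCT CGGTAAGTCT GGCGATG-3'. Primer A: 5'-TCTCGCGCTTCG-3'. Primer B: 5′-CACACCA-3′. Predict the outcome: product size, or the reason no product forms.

Primer A (TCTCGCGCTTCG) does not match the top strand, and its reverse complement CGAAGCGCGAGA does not match either.
With no annealing site for primer A, no amplification occurs.

No product — primer A has no binding site in the template.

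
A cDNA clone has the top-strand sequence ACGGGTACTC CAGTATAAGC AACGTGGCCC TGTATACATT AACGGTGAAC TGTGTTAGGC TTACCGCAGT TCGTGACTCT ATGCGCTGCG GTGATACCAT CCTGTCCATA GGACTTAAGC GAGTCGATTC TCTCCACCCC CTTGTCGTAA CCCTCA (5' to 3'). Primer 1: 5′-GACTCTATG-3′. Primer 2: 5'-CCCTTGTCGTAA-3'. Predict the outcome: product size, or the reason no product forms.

No product — both primers anneal to the same strand and extend in the same direction.

Primer 1 (GACTCTATG) matches the top strand at positions 75–83 (3' end points downstream).
Primer 2 (CCCTTGTCGTAA) also matches the top strand directly, at positions 139–150 — its reverse complement TTACGACAAGGG is not present.
Both primers anneal to the bottom strand with 3' ends pointing the same way, so neither can prime synthesis back toward the other.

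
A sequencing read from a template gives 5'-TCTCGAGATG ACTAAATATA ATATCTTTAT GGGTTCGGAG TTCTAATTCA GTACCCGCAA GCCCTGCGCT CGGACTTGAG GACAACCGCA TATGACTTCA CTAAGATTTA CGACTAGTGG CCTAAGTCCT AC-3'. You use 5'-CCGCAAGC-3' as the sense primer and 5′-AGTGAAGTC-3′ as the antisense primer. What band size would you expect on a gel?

48 bp

The forward primer matches the template at positions 55–62.
Taking the reverse complement of AGTGAAGTC gives GACTTCACT, found at positions 94–102 on the template; the primer anneals here to the top strand with its 3' end pointing upstream.
The product runs from position 55 to position 102, so its length is 102 − 55 + 1 = 48 bp.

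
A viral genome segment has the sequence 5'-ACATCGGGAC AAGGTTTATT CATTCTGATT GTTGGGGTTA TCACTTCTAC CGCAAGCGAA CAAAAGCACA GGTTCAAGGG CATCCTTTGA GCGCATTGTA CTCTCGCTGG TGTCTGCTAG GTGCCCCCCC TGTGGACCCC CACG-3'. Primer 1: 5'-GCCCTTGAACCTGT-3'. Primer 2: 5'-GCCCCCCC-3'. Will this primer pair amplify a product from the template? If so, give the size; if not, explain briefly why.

No product — the primers' 3' ends point away from each other.

Primer 1 (GCCCTTGAACCTGT) has reverse complement ACAGGTTCAAGGGC, which matches the top strand at positions 68–81; primer 1 anneals to the top strand there with its 3' end pointing upstream toward position 68.
Primer 2 (GCCCCCCC) matches the top strand directly at positions 123–130; it anneals to the bottom strand with its 3' end pointing downstream toward position 130.
The 3' ends diverge (primer 1 extends toward position 1, primer 2 toward position 144), so the primers never converge on a shared product.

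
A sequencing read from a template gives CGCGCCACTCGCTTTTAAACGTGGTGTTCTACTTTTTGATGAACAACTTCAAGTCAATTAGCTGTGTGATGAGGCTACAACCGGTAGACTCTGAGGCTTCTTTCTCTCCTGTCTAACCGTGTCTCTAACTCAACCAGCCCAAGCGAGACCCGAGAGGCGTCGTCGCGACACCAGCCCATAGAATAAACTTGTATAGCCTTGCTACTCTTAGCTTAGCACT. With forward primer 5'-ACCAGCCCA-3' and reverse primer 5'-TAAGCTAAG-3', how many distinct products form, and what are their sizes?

Two products: 83 bp, 46 bp

The forward primer ACCAGCCCA matches the top strand at positions 133–141, 170–178.
The reverse primer's reverse complement is CTTAGCTTA, matching at positions 207–215.
Each forward site pairs with the reverse site to give a product ending at position 215: sizes 83, 46 bp.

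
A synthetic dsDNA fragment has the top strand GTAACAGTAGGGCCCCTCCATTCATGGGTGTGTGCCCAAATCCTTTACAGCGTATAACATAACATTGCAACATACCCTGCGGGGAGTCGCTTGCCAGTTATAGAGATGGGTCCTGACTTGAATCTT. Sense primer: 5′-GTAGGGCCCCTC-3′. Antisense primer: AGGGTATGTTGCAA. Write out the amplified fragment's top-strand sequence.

5'-GTAGGGCCCCTCCATTCATGGGTGTGTGCCCAAATCCTTTACAGCGTATAACATAACATTGCAACATACCCT-3'

Forward primer GTAGGGCCCCTC is found on the top strand at positions 7–18.
Taking the reverse complement of AGGGTATGTTGCAA gives TTGCAACATACCCT, found at positions 65–78 on the template; the primer anneals here to the top strand with its 3' end pointing upstream.
The product is the template from position 7 through 78 (72 bp).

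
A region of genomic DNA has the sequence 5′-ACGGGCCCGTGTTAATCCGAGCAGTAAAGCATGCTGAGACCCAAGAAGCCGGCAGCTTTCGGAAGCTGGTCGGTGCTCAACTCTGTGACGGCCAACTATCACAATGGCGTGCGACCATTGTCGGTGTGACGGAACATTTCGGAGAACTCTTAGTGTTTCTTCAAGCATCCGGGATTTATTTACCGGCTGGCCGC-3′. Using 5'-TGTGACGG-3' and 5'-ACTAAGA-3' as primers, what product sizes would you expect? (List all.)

71 bp, 30 bp

The forward primer TGTGACGG matches the top strand at positions 84–91, 125–132.
The reverse primer's reverse complement is TCTTAGT, matching at positions 148–154.
Each forward site pairs with the reverse site to give a product ending at position 154: sizes 71, 30 bp.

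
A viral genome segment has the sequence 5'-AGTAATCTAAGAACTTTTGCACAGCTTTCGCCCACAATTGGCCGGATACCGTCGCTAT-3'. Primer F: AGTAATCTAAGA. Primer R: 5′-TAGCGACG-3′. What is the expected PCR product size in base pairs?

57 bp

Scanning the template, AGTAATCTAAGA occurs at positions 1–12; this primer anneals to the bottom strand there with its 3' end pointing downstream.
The reverse primer's reverse complement is CGTCGCTA, which matches the template at positions 50–57.
Amplicon spans positions 1–57: 57 bp.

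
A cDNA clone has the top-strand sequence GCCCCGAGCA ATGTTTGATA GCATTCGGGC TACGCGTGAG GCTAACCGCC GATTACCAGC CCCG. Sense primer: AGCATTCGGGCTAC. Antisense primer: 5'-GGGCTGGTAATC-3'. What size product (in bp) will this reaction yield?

43 bp

Forward primer AGCATTCGGGCTAC is found on the top strand at positions 20–33.
The reverse primer's reverse complement is GATTACCAGCCC, which matches the template at positions 51–62.
The product runs from position 20 to position 62, so its length is 62 − 20 + 1 = 43 bp.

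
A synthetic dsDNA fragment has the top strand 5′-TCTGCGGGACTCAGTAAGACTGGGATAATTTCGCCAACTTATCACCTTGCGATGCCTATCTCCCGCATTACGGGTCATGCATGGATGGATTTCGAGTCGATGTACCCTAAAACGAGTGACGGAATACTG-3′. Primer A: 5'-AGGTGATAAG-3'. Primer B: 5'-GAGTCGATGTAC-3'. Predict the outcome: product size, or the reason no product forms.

Primer A (AGGTGATAAG) has reverse complement CTTATCACCT, which matches the top strand at positions 38–47; primer A anneals to the top strand there with its 3' end pointing upstream toward position 38.
Primer B (GAGTCGATGTAC) matches the top strand directly at positions 94–105; it anneals to the bottom strand with its 3' end pointing downstream toward position 105.
The 3' ends diverge (primer A extends toward position 1, primer B toward position 129), so the primers never converge on a shared product.

No product — the primers' 3' ends point away from each other.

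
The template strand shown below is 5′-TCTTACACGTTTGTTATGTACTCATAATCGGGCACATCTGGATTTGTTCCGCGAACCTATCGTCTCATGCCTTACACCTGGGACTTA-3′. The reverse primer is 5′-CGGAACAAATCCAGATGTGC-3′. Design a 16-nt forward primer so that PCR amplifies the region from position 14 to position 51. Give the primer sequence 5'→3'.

5'-TTATGTACTCATAATC-3'

The reverse primer's reverse complement GCACATCTGGATTTGTTCCG matches the template at positions 32–51; the product starts at position 14.
The forward primer is identical to the top strand over positions 14–29: TTATGTACTCATAATC.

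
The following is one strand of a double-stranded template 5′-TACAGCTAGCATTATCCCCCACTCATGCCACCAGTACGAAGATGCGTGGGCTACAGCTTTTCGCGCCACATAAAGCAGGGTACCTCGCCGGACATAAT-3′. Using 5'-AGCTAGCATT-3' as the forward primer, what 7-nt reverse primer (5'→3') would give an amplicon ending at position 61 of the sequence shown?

5'-AAAAGCT-3'

The forward primer binds at positions 4–13; the product's 3' end on the top strand is position 61.
The reverse primer anneals to the top strand over positions 55–61, i.e. to AGCTTTT.
Its sequence written 5'→3' is the reverse complement: AAAAGCT.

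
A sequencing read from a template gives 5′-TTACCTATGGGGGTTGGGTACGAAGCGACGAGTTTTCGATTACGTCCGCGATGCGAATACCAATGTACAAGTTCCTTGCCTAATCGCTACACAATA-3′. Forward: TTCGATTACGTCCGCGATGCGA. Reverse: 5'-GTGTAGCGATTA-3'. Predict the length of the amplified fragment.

58 bp

Scanning the template, TTCGATTACGTCCGCGATGCGA occurs at positions 35–56; this primer anneals to the bottom strand there with its 3' end pointing downstream.
Reverse complement of the reverse primer: TAATCGCTACAC. This occurs on the top strand at positions 81–92.
Product length = (reverse-primer end) − (forward-primer start) + 1 = 92 − 35 + 1 = 58 bp.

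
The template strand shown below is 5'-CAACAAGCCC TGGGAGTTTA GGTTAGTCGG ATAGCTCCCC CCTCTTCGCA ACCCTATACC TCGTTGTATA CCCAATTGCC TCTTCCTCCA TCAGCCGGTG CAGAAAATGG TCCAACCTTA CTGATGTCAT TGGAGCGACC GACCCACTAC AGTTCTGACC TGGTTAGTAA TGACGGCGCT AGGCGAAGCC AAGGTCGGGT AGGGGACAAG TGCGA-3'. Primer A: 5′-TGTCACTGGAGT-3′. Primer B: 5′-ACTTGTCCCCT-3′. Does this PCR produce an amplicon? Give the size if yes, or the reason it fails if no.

Primer A (TGTCACTGGAGT) does not match the top strand, and its reverse complement ACTCCAGTGACA does not match either.
With no annealing site for primer A, no amplification occurs.

No product — primer A has no binding site in the template.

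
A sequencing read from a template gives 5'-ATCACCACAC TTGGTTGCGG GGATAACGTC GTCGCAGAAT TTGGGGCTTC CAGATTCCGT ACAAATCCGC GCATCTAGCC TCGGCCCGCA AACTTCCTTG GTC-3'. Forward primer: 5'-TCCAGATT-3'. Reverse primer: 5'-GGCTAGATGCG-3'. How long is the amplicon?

32 bp

Scanning the template, TCCAGATT occurs at positions 49–56; this primer anneals to the bottom strand there with its 3' end pointing downstream.
Reverse complement of the reverse primer: CGCATCTAGCC. This occurs on the top strand at positions 70–80.
Amplicon spans positions 49–80: 32 bp.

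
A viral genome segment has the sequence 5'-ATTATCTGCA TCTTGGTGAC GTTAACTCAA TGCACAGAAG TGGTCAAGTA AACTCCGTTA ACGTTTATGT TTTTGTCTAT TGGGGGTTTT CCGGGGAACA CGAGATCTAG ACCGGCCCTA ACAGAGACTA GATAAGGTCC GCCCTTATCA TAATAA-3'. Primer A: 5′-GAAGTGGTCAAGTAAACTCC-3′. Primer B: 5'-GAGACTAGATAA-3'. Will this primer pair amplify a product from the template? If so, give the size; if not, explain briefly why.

No product — both primers anneal to the same strand and extend in the same direction.

Primer A (GAAGTGGTCAAGTAAACTCC) matches the top strand at positions 37–56 (3' end points downstream).
Primer B (GAGACTAGATAA) also matches the top strand directly, at positions 124–135 — its reverse complement TTATCTAGTCTC is not present.
Both primers anneal to the bottom strand with 3' ends pointing the same way, so neither can prime synthesis back toward the other.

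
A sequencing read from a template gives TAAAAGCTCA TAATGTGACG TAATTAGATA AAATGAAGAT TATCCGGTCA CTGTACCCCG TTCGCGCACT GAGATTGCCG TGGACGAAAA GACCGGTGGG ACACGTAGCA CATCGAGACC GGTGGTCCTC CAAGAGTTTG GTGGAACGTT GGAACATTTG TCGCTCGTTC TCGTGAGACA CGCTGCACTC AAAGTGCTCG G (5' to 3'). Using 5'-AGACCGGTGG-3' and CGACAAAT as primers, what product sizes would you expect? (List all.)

The forward primer AGACCGGTGG matches the top strand at positions 90–99, 116–125.
The reverse primer's reverse complement is ATTTGTCG, matching at positions 156–163.
Each forward site pairs with the reverse site to give a product ending at position 163: sizes 74, 48 bp.

74 bp, 48 bp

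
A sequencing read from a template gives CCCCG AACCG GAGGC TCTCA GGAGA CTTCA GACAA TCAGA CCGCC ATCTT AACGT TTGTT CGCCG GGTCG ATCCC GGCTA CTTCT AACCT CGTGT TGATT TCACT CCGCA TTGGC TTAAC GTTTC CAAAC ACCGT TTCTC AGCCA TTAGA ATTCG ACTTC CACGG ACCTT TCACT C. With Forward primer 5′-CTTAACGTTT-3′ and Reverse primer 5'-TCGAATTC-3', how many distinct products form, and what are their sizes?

The forward primer CTTAACGTTT matches the top strand at positions 48–57, 115–124.
The reverse primer's reverse complement is GAATTCGA, matching at positions 149–156.
Each forward site pairs with the reverse site to give a product ending at position 156: sizes 109, 42 bp.

Two products: 109 bp, 42 bp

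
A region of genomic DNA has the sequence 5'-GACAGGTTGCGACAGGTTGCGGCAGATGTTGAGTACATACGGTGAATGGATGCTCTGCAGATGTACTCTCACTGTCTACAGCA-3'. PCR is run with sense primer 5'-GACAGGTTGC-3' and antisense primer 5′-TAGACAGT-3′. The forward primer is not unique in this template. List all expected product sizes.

78 bp, 68 bp

The forward primer GACAGGTTGC matches the top strand at positions 1–10, 11–20.
The reverse primer's reverse complement is ACTGTCTA, matching at positions 71–78.
Each forward site pairs with the reverse site to give a product ending at position 78: sizes 78, 68 bp.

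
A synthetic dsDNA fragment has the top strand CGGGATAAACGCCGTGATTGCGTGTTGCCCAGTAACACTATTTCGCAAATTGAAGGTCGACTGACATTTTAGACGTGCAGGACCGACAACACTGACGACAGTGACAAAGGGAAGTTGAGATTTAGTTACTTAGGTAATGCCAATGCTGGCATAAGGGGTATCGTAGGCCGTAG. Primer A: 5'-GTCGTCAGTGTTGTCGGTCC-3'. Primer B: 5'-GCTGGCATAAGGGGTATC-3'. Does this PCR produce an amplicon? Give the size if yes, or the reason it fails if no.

No product — the primers' 3' ends point away from each other.

Primer A (GTCGTCAGTGTTGTCGGTCC) has reverse complement GGACCGACAACACTGACGAC, which matches the top strand at positions 80–99; primer A anneals to the top strand there with its 3' end pointing upstream toward position 80.
Primer B (GCTGGCATAAGGGGTATC) matches the top strand directly at positions 145–162; it anneals to the bottom strand with its 3' end pointing downstream toward position 162.
The 3' ends diverge (primer A extends toward position 1, primer B toward position 173), so the primers never converge on a shared product.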